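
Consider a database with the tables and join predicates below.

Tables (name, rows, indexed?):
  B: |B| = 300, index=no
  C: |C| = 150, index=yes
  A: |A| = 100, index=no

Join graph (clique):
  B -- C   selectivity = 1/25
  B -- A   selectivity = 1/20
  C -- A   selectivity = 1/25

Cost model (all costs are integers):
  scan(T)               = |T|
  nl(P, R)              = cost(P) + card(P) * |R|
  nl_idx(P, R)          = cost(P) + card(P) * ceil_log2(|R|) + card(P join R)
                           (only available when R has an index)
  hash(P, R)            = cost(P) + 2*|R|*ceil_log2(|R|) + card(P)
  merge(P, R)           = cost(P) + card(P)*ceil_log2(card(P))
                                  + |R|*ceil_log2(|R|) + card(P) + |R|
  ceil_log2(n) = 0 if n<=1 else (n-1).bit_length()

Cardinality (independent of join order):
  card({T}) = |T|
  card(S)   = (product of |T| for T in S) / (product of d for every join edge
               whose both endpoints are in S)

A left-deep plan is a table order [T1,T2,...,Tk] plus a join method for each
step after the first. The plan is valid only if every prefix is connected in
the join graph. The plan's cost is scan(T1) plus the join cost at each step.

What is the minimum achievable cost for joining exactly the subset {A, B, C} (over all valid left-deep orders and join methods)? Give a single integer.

5900

Selinger DP over subsets of {A,B,C}:
  {B}: scan cost=300, card=300
  {C}: scan cost=150, card=150
  {A}: scan cost=100, card=100
  {BC}: card=1800; try (C,hash)→3000, (C,nl_idx)→4500, (B,merge)→4500, (C,merge)→4650, (B,hash)→5700, (B,nl)→45150 …(+1); best=3000 via (C,hash)
  {AB}: card=1500; try (A,hash)→2000, (B,merge)→3900, (A,merge)→4100, (B,hash)→5600, (B,nl)→30100, (A,nl)→30300; best=2000 via (A,hash)
  {AC}: card=600; try (C,nl_idx)→1500, (A,hash)→1700, (C,merge)→2250, (A,merge)→2300, (C,hash)→2600, (C,nl)→15100 …(+1); best=1500 via (C,nl_idx)
  {ABC}: card=360; try (C,hash)→5900, (A,hash)→6200, (B,hash)→7500, (B,merge)→11100, (C,nl_idx)→14360, (C,merge)→21350 …(+4); best=5900 via (C,hash)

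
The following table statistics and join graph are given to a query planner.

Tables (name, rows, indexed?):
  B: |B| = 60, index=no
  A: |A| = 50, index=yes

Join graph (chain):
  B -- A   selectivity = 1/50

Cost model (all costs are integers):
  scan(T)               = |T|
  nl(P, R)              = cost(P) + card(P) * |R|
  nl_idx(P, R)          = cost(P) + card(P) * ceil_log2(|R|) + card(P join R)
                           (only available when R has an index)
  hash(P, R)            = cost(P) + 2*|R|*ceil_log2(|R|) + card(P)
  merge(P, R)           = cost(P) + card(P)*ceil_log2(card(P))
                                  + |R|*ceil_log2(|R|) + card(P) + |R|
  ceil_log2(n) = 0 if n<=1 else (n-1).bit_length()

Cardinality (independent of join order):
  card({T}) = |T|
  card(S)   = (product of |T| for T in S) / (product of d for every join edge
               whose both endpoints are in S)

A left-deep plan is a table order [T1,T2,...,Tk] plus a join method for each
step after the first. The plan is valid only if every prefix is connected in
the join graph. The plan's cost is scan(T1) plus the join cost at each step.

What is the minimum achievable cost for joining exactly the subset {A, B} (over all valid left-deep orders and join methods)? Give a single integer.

Selinger DP over subsets of {A,B}:
  {B}: scan cost=60, card=60
  {A}: scan cost=50, card=50
  {AB}: card=60; try (A,nl_idx)→480, (A,hash)→720, (B,hash)→820, (B,merge)→820, (A,merge)→830, (B,nl)→3050 …(+1); best=480 via (A,nl_idx)

480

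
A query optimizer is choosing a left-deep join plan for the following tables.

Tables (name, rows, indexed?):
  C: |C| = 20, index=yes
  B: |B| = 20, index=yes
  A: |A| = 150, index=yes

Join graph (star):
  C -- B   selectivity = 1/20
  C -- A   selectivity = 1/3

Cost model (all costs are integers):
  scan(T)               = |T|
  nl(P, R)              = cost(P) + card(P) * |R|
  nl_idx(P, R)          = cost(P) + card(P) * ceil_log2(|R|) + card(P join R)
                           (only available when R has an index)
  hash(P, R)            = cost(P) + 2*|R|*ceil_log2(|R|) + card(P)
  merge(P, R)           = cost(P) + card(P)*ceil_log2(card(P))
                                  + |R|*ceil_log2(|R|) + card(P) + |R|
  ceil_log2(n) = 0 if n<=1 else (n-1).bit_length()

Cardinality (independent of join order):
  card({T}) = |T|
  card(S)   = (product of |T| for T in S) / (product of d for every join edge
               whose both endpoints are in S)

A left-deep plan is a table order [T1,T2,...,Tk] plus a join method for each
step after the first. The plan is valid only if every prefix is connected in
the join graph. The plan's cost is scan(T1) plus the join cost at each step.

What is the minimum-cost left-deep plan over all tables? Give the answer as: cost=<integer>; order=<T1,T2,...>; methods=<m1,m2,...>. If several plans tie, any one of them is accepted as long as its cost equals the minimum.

cost=1300; order=B,C,A; methods=nl_idx,nl_idx

Selinger DP (subsets sized 1..n):
  {C}: scan cost=20, card=20
  {B}: scan cost=20, card=20
  {A}: scan cost=150, card=150
  {BC}: card=20; try (C,nl_idx)→140, (B,nl_idx)→140, (C,hash)→240, (B,hash)→240, (C,merge)→260, (B,merge)→260 …(+2); best=140 via (C,nl_idx)
  {AC}: card=1000; try (C,hash)→500, (A,nl_idx)→1180, (A,merge)→1490, (C,merge)→1620, (C,nl_idx)→1900, (A,hash)→2440 …(+2); best=500 via (C,hash)
  {ABC}: card=1000; try (A,nl_idx)→1300, (A,merge)→1610, (B,hash)→1700, (A,hash)→2560, (A,nl)→3140, (B,nl_idx)→6500 …(+2); best=1300 via (A,nl_idx)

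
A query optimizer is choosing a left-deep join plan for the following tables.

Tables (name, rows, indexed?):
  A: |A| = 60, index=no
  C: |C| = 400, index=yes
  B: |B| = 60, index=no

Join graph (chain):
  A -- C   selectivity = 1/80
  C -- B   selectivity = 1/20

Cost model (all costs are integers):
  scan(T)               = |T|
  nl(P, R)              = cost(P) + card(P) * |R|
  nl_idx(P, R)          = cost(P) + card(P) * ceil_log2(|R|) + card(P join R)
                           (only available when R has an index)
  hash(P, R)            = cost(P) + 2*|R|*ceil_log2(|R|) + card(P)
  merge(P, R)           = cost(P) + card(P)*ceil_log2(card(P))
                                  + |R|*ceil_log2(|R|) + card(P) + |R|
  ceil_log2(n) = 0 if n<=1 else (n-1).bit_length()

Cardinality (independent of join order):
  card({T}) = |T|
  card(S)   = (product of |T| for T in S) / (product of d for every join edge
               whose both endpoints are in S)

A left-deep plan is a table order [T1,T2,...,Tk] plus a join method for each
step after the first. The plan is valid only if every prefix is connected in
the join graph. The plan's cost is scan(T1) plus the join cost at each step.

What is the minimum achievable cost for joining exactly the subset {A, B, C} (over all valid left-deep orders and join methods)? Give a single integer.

1920

Selinger DP over subsets of {A,B,C}:
  {A}: scan cost=60, card=60
  {C}: scan cost=400, card=400
  {B}: scan cost=60, card=60
  {AC}: card=300; try (C,nl_idx)→900, (A,hash)→1520, (C,merge)→4480, (A,merge)→4820, (C,hash)→7320, (C,nl)→24060 …(+1); best=900 via (C,nl_idx)
  {BC}: card=1200; try (B,hash)→1520, (C,nl_idx)→1800, (C,merge)→4480, (B,merge)→4820, (C,hash)→7320, (C,nl)→24060 …(+1); best=1520 via (B,hash)
  {ABC}: card=900; try (B,hash)→1920, (A,hash)→3440, (B,merge)→4320, (A,merge)→16340, (B,nl)→18900, (A,nl)→73520; best=1920 via (B,hash)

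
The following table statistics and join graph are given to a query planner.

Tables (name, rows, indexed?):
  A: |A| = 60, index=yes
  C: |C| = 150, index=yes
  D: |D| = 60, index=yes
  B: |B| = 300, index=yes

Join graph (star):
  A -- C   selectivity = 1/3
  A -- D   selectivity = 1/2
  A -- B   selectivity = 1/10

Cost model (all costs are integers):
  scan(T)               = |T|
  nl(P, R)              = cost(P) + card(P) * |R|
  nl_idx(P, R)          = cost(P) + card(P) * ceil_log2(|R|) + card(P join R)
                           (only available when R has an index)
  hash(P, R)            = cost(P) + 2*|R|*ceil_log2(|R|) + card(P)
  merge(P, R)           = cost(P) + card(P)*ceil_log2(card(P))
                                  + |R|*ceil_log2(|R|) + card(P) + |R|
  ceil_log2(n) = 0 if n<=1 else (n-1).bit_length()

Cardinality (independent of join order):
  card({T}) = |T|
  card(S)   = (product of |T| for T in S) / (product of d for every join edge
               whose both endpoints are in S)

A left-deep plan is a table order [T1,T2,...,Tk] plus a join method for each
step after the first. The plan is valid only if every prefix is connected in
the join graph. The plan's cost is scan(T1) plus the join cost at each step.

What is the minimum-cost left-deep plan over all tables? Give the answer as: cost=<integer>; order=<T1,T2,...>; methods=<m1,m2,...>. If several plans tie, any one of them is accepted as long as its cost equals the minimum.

cost=60240; order=B,A,D,C; methods=hash,hash,hash

Selinger DP (subsets sized 1..n):
  {A}: scan cost=60, card=60
  {C}: scan cost=150, card=150
  {D}: scan cost=60, card=60
  {B}: scan cost=300, card=300
  {AC}: card=3000; try (A,hash)→1020, (C,merge)→1830, (A,merge)→1920, (C,hash)→2520, (C,nl_idx)→3540, (A,nl_idx)→4050 …(+2); best=1020 via (A,hash)
  {AD}: card=1800; try (D,hash)→840, (A,hash)→840, (D,merge)→900, (A,merge)→900, (D,nl_idx)→2220, (A,nl_idx)→2220 …(+2); best=840 via (D,hash)
  {AB}: card=1800; try (A,hash)→1320, (B,nl_idx)→2400, (B,merge)→3480, (A,merge)→3720, (A,nl_idx)→3900, (B,hash)→5520 …(+2); best=1320 via (A,hash)
  {ACD}: card=90000; try (D,hash)→4740, (C,hash)→5040, (C,merge)→23790, (D,merge)→40440, (C,nl_idx)→105240, (D,nl_idx)→109020 …(+2); best=4740 via (D,hash)
  {ABC}: card=90000; try (C,hash)→5520, (B,hash)→9420, (C,merge)→24270, (B,merge)→43020, (C,nl_idx)→105720, (B,nl_idx)→118020 …(+2); best=5520 via (C,hash)
  {ABD}: card=54000; try (D,hash)→3840, (B,hash)→8040, (D,merge)→23340, (B,merge)→25440, (D,nl_idx)→66120, (B,nl_idx)→71040 …(+2); best=3840 via (D,hash)
  {ABCD}: card=2700000; try (C,hash)→60240, (D,hash)→96240, (B,hash)→100140, (C,merge)→923190, (D,merge)→1625940, (B,merge)→1627740 …(+6); best=60240 via (C,hash)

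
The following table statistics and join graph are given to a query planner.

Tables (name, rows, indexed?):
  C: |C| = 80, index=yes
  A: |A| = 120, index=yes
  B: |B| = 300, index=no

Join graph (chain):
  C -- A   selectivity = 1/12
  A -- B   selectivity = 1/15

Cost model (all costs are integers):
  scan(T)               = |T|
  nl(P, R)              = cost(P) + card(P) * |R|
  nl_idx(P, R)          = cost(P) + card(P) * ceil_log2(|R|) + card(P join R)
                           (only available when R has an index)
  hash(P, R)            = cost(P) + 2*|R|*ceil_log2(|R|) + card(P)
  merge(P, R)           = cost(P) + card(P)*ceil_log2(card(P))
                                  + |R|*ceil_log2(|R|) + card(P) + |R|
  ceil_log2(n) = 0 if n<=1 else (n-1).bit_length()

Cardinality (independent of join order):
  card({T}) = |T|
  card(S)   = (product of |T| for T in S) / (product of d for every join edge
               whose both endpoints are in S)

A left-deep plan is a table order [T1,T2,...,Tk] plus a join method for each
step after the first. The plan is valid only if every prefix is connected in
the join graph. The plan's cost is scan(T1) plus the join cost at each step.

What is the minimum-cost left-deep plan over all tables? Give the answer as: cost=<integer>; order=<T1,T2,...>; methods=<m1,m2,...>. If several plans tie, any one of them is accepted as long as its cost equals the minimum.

cost=5800; order=B,A,C; methods=hash,hash

Selinger DP (subsets sized 1..n):
  {C}: scan cost=80, card=80
  {A}: scan cost=120, card=120
  {B}: scan cost=300, card=300
  {AC}: card=800; try (C,hash)→1360, (A,nl_idx)→1440, (A,merge)→1680, (C,merge)→1720, (C,nl_idx)→1760, (A,hash)→1840 …(+2); best=1360 via (C,hash)
  {AB}: card=2400; try (A,hash)→2280, (B,merge)→4080, (A,merge)→4260, (A,nl_idx)→4800, (B,hash)→5640, (B,nl)→36120 …(+1); best=2280 via (A,hash)
  {ABC}: card=16000; try (C,hash)→5800, (B,hash)→7560, (B,merge)→13160, (C,merge)→34120, (C,nl_idx)→35080, (C,nl)→194280 …(+1); best=5800 via (C,hash)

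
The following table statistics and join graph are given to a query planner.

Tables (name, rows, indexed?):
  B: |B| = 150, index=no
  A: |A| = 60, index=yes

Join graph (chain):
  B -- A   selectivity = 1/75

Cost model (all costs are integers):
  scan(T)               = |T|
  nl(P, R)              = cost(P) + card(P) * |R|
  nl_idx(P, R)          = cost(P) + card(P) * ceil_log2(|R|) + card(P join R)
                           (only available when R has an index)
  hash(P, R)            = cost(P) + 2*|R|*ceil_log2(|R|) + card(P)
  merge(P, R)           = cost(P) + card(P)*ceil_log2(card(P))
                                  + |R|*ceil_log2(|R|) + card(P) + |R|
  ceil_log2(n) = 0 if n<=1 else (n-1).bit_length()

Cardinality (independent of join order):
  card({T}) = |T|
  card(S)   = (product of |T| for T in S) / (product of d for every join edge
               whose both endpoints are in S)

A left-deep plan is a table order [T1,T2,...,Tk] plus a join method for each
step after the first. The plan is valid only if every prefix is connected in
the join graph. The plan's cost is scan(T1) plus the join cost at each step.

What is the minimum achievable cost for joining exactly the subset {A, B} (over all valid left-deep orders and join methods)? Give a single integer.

1020

Selinger DP over subsets of {A,B}:
  {B}: scan cost=150, card=150
  {A}: scan cost=60, card=60
  {AB}: card=120; try (A,hash)→1020, (A,nl_idx)→1170, (B,merge)→1830, (A,merge)→1920, (B,hash)→2520, (B,nl)→9060 …(+1); best=1020 via (A,hash)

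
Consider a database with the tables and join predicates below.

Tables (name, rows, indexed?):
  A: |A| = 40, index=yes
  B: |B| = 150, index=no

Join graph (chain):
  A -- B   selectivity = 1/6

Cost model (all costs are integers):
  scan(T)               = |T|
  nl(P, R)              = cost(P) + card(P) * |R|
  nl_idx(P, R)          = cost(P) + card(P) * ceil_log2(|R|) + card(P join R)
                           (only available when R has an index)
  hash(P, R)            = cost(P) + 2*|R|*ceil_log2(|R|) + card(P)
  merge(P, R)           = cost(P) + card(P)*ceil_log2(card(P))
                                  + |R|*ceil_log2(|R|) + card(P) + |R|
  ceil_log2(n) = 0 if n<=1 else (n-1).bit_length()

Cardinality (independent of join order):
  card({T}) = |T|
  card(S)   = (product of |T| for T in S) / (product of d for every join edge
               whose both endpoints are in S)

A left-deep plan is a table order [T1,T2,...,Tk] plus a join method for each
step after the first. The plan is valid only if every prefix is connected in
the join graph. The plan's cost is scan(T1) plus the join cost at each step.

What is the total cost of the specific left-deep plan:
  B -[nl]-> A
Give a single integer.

step 1: scan B: cost=150, card=150
step 2: join A via nl
    card(P join A) = 150*40/(6) = 1000
    cost = 150 + 150*40 = 6150

6150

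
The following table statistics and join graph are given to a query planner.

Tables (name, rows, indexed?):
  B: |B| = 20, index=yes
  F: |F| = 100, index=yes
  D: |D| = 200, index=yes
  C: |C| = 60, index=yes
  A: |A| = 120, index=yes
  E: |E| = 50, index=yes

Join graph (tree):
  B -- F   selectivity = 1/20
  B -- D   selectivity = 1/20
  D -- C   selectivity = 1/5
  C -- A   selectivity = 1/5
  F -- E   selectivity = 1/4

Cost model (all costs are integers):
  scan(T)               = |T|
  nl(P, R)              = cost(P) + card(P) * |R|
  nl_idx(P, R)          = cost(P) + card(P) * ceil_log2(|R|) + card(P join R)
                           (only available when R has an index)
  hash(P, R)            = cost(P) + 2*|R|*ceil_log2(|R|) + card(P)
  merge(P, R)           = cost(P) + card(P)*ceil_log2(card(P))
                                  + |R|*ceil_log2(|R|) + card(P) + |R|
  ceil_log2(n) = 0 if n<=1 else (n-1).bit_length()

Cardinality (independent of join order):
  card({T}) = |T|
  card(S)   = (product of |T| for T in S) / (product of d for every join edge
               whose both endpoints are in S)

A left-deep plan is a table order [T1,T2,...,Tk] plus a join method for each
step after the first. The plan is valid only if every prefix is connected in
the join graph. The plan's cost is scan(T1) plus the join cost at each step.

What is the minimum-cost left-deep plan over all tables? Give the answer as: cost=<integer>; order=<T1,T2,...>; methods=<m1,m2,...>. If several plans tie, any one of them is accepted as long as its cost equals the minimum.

Selinger DP (subsets sized 1..n):
  {B}: scan cost=20, card=20
  {F}: scan cost=100, card=100
  {D}: scan cost=200, card=200
  {C}: scan cost=60, card=60
  {A}: scan cost=120, card=120
  {E}: scan cost=50, card=50
  {BF}: card=100; try (F,nl_idx)→260, (B,hash)→400, (B,nl_idx)→700, (F,merge)→940, (B,merge)→1020, (F,hash)→1440 …(+2); best=260 via (F,nl_idx)
  {BD}: card=200; try (D,nl_idx)→380, (B,hash)→600, (B,nl_idx)→1400, (D,merge)→1940, (B,merge)→2120, (D,hash)→3240 …(+2); best=380 via (D,nl_idx)
  {EF}: card=1250; try (E,hash)→800, (F,merge)→1200, (E,merge)→1250, (F,hash)→1500, (F,nl_idx)→1650, (E,nl_idx)→1950 …(+2); best=800 via (E,hash)
  {CD}: card=2400; try (C,hash)→1120, (D,merge)→2280, (C,merge)→2420, (D,nl_idx)→2940, (D,hash)→3320, (C,nl_idx)→3800 …(+2); best=1120 via (C,hash)
  {AC}: card=1440; try (C,hash)→960, (A,merge)→1440, (C,merge)→1500, (A,hash)→1800, (A,nl_idx)→1920, (C,nl_idx)→2280 …(+2); best=960 via (C,hash)
  {BDF}: card=1000; try (F,hash)→1980, (D,nl_idx)→2060, (F,nl_idx)→2780, (D,merge)→2860, (F,merge)→2980, (D,hash)→3560 …(+2); best=1980 via (F,hash)
  {BEF}: card=1250; try (E,hash)→960, (E,merge)→1410, (E,nl_idx)→2110, (B,hash)→2250, (E,nl)→5260, (B,nl_idx)→8300 …(+2); best=960 via (E,hash)
  {BCD}: card=2400; try (C,hash)→1300, (C,merge)→2600, (B,hash)→3720, (C,nl_idx)→3980, (C,nl)→12380, (B,nl_idx)→15520 …(+2); best=1300 via (C,hash)
  {ACD}: card=57600; try (A,hash)→5200, (D,hash)→5600, (D,merge)→20040, (A,merge)→33280, (D,nl_idx)→70080, (A,nl_idx)→75520 …(+2); best=5200 via (A,hash)
  {BCDF}: card=12000; try (C,hash)→3700, (F,hash)→5100, (C,merge)→13400, (C,nl_idx)→19980, (F,nl_idx)→30100, (F,merge)→33300 …(+2); best=3700 via (C,hash)
  {BDEF}: card=12500; try (E,hash)→3580, (D,hash)→5410, (E,merge)→13330, (D,merge)→17760, (E,nl_idx)→20480, (D,nl_idx)→23460 …(+2); best=3580 via (E,hash)
  {ABCD}: card=57600; try (A,hash)→5380, (A,merge)→33460, (B,hash)→63000, (A,nl_idx)→75700, (A,nl)→289300, (B,nl_idx)→350800 …(+2); best=5380 via (A,hash)
  {ABCDF}: card=288000; try (A,hash)→17380, (F,hash)→64380, (A,merge)→184660, (A,nl_idx)→375700, (F,nl_idx)→696580, (F,merge)→985380 …(+2); best=17380 via (A,hash)
  {BCDEF}: card=150000; try (E,hash)→16300, (C,hash)→16800, (E,merge)→184050, (C,merge)→191500, (E,nl_idx)→225700, (C,nl_idx)→228580 …(+2); best=16300 via (E,hash)
  {ABCDEF}: card=3600000; try (A,hash)→167980, (E,hash)→305980, (A,merge)→2867260, (A,nl_idx)→4666300, (E,nl_idx)→5345380, (E,merge)→5777730 …(+2); best=167980 via (A,hash)

cost=167980; order=B,D,F,C,E,A; methods=nl_idx,hash,hash,hash,hash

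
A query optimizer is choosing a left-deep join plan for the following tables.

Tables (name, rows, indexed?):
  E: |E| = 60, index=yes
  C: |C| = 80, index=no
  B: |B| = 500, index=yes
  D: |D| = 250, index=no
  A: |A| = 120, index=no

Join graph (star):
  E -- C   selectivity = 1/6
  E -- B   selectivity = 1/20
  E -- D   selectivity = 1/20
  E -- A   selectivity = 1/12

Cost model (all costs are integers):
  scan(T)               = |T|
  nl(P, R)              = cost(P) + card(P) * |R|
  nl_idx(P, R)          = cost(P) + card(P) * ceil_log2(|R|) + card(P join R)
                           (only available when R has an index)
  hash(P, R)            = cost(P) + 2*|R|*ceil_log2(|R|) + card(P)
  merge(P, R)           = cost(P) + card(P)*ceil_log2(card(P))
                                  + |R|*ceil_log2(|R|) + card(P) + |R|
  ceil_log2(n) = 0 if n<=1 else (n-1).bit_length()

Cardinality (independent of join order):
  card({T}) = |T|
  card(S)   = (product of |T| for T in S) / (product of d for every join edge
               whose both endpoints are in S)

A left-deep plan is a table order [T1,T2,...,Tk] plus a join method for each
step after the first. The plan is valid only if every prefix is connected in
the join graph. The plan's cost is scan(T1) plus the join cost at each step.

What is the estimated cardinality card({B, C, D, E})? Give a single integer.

250000

Tables in S: B(500), C(80), D(250), E(60)
Edges inside S: E-C(d=6), E-B(d=20), E-D(d=20)
numerator = 500 * 80 * 250 * 60 = 600000000
denominator = 6 * 20 * 20 = 2400
card(S) = 600000000 / 2400 = 250000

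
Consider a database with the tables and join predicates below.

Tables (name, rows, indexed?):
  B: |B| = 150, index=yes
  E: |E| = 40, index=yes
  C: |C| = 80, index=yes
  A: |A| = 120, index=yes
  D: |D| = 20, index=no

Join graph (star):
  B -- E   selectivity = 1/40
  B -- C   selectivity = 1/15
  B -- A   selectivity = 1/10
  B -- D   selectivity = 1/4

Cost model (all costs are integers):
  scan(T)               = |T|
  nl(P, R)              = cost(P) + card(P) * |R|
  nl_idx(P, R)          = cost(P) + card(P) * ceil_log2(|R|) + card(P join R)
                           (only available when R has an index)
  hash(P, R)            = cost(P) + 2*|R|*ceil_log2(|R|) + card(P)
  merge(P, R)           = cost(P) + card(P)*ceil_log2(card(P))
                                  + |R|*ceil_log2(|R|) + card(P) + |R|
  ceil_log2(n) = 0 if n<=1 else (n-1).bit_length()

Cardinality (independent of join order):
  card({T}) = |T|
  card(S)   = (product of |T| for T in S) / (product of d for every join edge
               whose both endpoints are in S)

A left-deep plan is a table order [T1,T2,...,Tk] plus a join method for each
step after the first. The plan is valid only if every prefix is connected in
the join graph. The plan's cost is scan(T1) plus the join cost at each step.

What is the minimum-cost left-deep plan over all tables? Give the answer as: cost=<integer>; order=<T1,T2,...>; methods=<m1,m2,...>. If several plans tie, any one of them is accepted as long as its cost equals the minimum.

Selinger DP (subsets sized 1..n):
  {B}: scan cost=150, card=150
  {E}: scan cost=40, card=40
  {C}: scan cost=80, card=80
  {A}: scan cost=120, card=120
  {D}: scan cost=20, card=20
  {BE}: card=150; try (B,nl_idx)→510, (E,hash)→780, (E,nl_idx)→1200, (B,merge)→1670, (E,merge)→1780, (B,hash)→2480 …(+2); best=510 via (B,nl_idx)
  {BC}: card=800; try (C,hash)→1420, (B,nl_idx)→1520, (C,nl_idx)→2000, (B,merge)→2070, (C,merge)→2140, (B,hash)→2560 …(+2); best=1420 via (C,hash)
  {AB}: card=1800; try (A,hash)→1980, (B,merge)→2430, (A,merge)→2460, (B,hash)→2640, (B,nl_idx)→2880, (A,nl_idx)→3000 …(+2); best=1980 via (A,hash)
  {BD}: card=750; try (D,hash)→500, (B,nl_idx)→930, (B,merge)→1490, (D,merge)→1620, (B,hash)→2440, (B,nl)→3020 …(+1); best=500 via (D,hash)
  {BCE}: card=800; try (C,hash)→1780, (C,nl_idx)→2360, (C,merge)→2500, (E,hash)→2700, (E,nl_idx)→7020, (E,merge)→10500 …(+2); best=1780 via (C,hash)
  {ABE}: card=1800; try (A,hash)→2340, (A,merge)→2820, (A,nl_idx)→3360, (E,hash)→4260, (E,nl_idx)→14580, (A,nl)→18510 …(+2); best=2340 via (A,hash)
  {BDE}: card=750; try (D,hash)→860, (E,hash)→1730, (D,merge)→1980, (D,nl)→3510, (E,nl_idx)→5750, (E,merge)→9030 …(+1); best=860 via (D,hash)
  {ABC}: card=9600; try (A,hash)→3900, (C,hash)→4900, (A,merge)→11180, (A,nl_idx)→16620, (C,nl_idx)→24180, (C,merge)→24220 …(+2); best=3900 via (A,hash)
  {BCD}: card=4000; try (C,hash)→2370, (D,hash)→2420, (C,merge)→9390, (C,nl_idx)→9750, (D,merge)→10340, (D,nl)→17420 …(+1); best=2370 via (C,hash)
  {ABD}: card=9000; try (A,hash)→2930, (D,hash)→3980, (A,merge)→9710, (A,nl_idx)→14750, (D,merge)→23700, (D,nl)→37980 …(+1); best=2930 via (A,hash)
  {ABCE}: card=9600; try (A,hash)→4260, (C,hash)→5260, (A,merge)→11540, (E,hash)→13980, (A,nl_idx)→16980, (C,nl_idx)→24540 …(+6); best=4260 via (A,hash)
  {BCDE}: card=4000; try (C,hash)→2730, (D,hash)→2780, (E,hash)→6850, (C,merge)→9750, (C,nl_idx)→10110, (D,merge)→10700 …(+5); best=2730 via (C,hash)
  {ABDE}: card=9000; try (A,hash)→3290, (D,hash)→4340, (A,merge)→10070, (E,hash)→12410, (A,nl_idx)→15110, (D,merge)→24060 …(+5); best=3290 via (A,hash)
  {ABCD}: card=48000; try (A,hash)→8050, (C,hash)→13050, (D,hash)→13700, (A,merge)→55330, (A,nl_idx)→78370, (C,nl_idx)→113930 …(+5); best=8050 via (A,hash)
  {ABCDE}: card=48000; try (A,hash)→8410, (C,hash)→13410, (D,hash)→14060, (A,merge)→55690, (E,hash)→56530, (A,nl_idx)→78730 …(+9); best=8410 via (A,hash)

cost=8410; order=E,B,D,C,A; methods=nl_idx,hash,hash,hash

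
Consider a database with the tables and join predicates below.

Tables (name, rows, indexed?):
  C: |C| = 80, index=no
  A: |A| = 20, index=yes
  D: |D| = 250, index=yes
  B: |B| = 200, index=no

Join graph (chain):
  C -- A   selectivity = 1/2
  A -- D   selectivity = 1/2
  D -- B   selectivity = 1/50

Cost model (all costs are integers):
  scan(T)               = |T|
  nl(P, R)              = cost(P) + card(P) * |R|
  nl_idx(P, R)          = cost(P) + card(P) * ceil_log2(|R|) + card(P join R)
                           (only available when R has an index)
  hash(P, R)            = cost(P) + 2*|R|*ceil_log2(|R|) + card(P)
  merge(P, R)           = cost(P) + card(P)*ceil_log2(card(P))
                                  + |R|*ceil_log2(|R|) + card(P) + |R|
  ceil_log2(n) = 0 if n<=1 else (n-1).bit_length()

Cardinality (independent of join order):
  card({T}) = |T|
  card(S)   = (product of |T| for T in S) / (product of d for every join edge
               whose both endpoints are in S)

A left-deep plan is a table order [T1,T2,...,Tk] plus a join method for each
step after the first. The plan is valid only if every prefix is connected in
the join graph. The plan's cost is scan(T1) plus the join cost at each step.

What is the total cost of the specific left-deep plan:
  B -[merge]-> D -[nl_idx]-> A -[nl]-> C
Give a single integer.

step 1: scan B: cost=200, card=200
step 2: join D via merge
    card(P join D) = 200*250/(50) = 1000
    cost = 200 + 200*8 + 250*8 + 200 + 250 = 4250
step 3: join A via nl_idx
    card(P join A) = 1000*20/(2) = 10000
    cost = 4250 + 1000*5 + 10000 = 19250
step 4: join C via nl
    card(P join C) = 10000*80/(2) = 400000
    cost = 19250 + 10000*80 = 819250

819250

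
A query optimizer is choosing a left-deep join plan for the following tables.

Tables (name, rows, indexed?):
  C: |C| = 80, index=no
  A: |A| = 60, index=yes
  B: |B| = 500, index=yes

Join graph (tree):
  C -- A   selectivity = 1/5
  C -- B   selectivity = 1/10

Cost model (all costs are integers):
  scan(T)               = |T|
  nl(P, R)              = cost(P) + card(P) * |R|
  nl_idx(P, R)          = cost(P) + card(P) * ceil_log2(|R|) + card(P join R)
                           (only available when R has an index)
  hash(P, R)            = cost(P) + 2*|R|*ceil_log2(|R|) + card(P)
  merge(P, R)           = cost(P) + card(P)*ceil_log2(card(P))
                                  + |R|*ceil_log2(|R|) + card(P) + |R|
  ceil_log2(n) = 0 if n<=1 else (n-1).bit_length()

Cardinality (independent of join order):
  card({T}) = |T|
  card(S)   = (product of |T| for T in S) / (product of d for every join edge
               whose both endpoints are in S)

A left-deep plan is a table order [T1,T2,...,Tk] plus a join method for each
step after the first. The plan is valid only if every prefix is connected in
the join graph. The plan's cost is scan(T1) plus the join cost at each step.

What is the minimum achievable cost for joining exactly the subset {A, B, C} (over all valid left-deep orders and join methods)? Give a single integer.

Selinger DP over subsets of {A,B,C}:
  {C}: scan cost=80, card=80
  {A}: scan cost=60, card=60
  {B}: scan cost=500, card=500
  {AC}: card=960; try (A,hash)→880, (C,merge)→1120, (A,merge)→1140, (C,hash)→1240, (A,nl_idx)→1520, (C,nl)→4860 …(+1); best=880 via (A,hash)
  {BC}: card=4000; try (C,hash)→2120, (B,nl_idx)→4800, (B,merge)→5720, (C,merge)→6140, (B,hash)→9160, (B,nl)→40080 …(+1); best=2120 via (C,hash)
  {ABC}: card=48000; try (A,hash)→6840, (B,hash)→10840, (B,merge)→16440, (A,merge)→54540, (B,nl_idx)→57520, (A,nl_idx)→74120 …(+2); best=6840 via (A,hash)

6840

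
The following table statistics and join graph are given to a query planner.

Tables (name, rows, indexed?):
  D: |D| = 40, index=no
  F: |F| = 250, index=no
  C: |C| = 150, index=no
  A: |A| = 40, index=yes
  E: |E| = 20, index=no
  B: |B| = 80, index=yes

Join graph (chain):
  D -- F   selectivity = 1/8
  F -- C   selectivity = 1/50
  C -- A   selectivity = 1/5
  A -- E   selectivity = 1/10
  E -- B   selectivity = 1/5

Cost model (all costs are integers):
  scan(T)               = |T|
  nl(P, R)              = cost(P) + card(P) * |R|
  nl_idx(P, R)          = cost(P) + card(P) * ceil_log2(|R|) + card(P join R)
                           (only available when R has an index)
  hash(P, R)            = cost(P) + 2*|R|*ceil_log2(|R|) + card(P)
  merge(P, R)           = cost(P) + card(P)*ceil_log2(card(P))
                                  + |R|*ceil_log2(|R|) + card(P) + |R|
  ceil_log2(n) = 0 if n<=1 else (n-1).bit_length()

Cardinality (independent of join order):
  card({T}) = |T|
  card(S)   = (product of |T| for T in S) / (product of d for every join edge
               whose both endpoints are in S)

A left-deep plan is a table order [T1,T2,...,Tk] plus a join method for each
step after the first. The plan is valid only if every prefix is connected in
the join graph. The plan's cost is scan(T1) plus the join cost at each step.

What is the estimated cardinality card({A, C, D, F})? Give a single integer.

Tables in S: A(40), C(150), D(40), F(250)
Edges inside S: D-F(d=8), F-C(d=50), C-A(d=5)
numerator = 40 * 150 * 40 * 250 = 60000000
denominator = 8 * 50 * 5 = 2000
card(S) = 60000000 / 2000 = 30000

30000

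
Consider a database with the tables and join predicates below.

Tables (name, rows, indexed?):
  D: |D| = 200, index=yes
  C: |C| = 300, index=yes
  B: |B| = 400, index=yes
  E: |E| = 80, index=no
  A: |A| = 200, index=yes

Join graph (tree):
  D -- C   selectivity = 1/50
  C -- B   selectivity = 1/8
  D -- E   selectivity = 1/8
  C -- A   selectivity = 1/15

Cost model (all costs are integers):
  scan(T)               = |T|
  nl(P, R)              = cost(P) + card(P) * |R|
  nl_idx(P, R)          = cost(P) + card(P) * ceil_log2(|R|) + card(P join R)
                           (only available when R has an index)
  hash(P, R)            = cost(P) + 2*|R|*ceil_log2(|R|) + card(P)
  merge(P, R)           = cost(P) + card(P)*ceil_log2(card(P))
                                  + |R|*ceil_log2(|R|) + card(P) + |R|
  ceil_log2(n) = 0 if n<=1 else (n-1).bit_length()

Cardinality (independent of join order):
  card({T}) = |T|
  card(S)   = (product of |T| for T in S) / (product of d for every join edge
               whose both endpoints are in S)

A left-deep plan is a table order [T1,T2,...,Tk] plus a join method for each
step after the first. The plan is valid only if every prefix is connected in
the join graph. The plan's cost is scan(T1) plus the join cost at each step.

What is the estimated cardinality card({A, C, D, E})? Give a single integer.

Tables in S: A(200), C(300), D(200), E(80)
Edges inside S: D-C(d=50), D-E(d=8), C-A(d=15)
numerator = 200 * 300 * 200 * 80 = 960000000
denominator = 50 * 8 * 15 = 6000
card(S) = 960000000 / 6000 = 160000

160000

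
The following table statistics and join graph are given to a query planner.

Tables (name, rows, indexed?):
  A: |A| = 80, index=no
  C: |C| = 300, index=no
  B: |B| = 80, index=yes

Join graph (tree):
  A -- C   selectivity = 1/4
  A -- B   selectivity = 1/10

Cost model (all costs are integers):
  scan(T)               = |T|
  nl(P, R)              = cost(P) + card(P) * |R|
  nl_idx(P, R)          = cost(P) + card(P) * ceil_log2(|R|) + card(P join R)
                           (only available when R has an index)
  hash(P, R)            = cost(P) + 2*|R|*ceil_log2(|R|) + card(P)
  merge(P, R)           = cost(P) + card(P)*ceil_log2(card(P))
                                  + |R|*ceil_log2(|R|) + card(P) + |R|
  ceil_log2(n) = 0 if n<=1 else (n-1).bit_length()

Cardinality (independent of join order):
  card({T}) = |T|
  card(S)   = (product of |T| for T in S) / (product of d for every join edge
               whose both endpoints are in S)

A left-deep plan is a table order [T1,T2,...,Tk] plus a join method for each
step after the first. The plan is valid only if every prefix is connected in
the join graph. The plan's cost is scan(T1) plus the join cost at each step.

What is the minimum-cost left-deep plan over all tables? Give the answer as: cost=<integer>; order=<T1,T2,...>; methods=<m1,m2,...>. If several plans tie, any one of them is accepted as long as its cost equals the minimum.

cost=7320; order=A,B,C; methods=hash,hash

Selinger DP (subsets sized 1..n):
  {A}: scan cost=80, card=80
  {C}: scan cost=300, card=300
  {B}: scan cost=80, card=80
  {AC}: card=6000; try (A,hash)→1720, (C,merge)→3720, (A,merge)→3940, (C,hash)→5560, (C,nl)→24080, (A,nl)→24300; best=1720 via (A,hash)
  {AB}: card=640; try (B,hash)→1280, (B,nl_idx)→1280, (A,hash)→1280, (B,merge)→1360, (A,merge)→1360, (B,nl)→6480 …(+1); best=1280 via (B,hash)
  {ABC}: card=48000; try (C,hash)→7320, (B,hash)→8840, (C,merge)→11320, (B,merge)→86360, (B,nl_idx)→91720, (C,nl)→193280 …(+1); best=7320 via (C,hash)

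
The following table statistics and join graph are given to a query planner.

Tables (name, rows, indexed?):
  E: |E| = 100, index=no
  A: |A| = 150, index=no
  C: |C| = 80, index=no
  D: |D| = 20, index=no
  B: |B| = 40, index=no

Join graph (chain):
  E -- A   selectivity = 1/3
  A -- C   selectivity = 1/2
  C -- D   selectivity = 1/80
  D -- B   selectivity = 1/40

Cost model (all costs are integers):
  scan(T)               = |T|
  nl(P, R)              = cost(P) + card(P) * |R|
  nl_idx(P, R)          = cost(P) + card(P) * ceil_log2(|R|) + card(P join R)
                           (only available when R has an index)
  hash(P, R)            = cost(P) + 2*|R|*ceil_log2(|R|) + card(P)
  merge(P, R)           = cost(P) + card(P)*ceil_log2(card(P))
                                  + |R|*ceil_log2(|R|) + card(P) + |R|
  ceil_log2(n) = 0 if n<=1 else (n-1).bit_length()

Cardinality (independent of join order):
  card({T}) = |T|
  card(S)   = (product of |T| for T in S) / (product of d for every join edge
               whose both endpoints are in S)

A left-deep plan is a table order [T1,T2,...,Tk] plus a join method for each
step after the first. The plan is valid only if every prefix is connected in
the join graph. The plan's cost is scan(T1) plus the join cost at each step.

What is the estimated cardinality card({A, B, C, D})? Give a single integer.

1500

Tables in S: A(150), B(40), C(80), D(20)
Edges inside S: A-C(d=2), C-D(d=80), D-B(d=40)
numerator = 150 * 40 * 80 * 20 = 9600000
denominator = 2 * 80 * 40 = 6400
card(S) = 9600000 / 6400 = 1500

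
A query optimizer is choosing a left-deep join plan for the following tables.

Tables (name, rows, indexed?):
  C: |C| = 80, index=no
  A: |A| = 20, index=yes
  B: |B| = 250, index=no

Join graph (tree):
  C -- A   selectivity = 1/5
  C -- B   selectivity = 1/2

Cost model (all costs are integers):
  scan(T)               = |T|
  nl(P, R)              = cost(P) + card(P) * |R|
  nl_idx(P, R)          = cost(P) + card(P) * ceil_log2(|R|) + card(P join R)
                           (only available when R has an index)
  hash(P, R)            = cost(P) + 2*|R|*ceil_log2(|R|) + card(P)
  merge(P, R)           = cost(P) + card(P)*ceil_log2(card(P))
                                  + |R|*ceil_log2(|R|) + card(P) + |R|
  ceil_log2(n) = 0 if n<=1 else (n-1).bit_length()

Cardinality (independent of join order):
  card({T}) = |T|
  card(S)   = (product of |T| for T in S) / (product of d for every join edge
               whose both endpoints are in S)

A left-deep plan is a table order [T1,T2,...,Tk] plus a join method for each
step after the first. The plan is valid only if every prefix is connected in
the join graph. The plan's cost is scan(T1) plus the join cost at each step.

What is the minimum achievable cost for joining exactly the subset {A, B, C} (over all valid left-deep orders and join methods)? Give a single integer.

Selinger DP over subsets of {A,B,C}:
  {C}: scan cost=80, card=80
  {A}: scan cost=20, card=20
  {B}: scan cost=250, card=250
  {AC}: card=320; try (A,hash)→360, (C,merge)→780, (A,nl_idx)→800, (A,merge)→840, (C,hash)→1160, (C,nl)→1620 …(+1); best=360 via (A,hash)
  {BC}: card=10000; try (C,hash)→1620, (B,merge)→2970, (C,merge)→3140, (B,hash)→4160, (B,nl)→20080, (C,nl)→20250; best=1620 via (C,hash)
  {ABC}: card=40000; try (B,hash)→4680, (B,merge)→5810, (A,hash)→11820, (B,nl)→80360, (A,nl_idx)→91620, (A,merge)→151740 …(+1); best=4680 via (B,hash)

4680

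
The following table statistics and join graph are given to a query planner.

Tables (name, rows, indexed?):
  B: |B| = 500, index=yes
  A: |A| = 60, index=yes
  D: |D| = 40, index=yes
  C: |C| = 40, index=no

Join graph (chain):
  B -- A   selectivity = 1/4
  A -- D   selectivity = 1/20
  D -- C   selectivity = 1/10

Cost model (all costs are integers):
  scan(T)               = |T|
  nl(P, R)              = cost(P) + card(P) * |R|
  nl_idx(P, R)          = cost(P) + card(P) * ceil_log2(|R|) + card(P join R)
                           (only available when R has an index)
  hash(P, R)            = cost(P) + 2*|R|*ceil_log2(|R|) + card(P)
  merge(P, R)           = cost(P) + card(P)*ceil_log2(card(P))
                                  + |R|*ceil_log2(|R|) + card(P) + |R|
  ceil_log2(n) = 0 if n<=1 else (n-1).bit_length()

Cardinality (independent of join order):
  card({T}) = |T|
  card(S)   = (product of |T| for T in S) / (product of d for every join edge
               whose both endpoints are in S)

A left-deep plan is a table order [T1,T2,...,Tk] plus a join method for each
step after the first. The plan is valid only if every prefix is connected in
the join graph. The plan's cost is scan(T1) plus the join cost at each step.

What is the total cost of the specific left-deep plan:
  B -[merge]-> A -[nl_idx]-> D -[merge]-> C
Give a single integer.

291200

step 1: scan B: cost=500, card=500
step 2: join A via merge
    card(P join A) = 500*60/(4) = 7500
    cost = 500 + 500*9 + 60*6 + 500 + 60 = 5920
step 3: join D via nl_idx
    card(P join D) = 7500*40/(20) = 15000
    cost = 5920 + 7500*6 + 15000 = 65920
step 4: join C via merge
    card(P join C) = 15000*40/(10) = 60000
    cost = 65920 + 15000*14 + 40*6 + 15000 + 40 = 291200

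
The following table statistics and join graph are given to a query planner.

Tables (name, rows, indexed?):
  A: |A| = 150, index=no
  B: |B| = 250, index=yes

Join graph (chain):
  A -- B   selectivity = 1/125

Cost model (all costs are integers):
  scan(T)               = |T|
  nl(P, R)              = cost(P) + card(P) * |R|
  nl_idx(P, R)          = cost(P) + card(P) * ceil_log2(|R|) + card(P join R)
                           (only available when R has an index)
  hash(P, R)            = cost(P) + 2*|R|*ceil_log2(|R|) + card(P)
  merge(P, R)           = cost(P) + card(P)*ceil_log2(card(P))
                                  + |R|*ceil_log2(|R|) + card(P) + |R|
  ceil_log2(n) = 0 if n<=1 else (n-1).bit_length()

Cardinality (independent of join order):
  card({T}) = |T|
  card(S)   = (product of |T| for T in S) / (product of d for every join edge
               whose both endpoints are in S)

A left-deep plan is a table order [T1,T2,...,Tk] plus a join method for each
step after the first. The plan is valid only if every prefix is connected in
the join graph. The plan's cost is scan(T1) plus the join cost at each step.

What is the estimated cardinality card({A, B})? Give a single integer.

Tables in S: A(150), B(250)
Edges inside S: A-B(d=125)
numerator = 150 * 250 = 37500
denominator = 125 = 125
card(S) = 37500 / 125 = 300

300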